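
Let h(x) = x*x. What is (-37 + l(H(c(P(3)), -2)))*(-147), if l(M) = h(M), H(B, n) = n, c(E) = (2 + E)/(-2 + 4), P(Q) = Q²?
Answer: 4851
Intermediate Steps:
h(x) = x²
c(E) = 1 + E/2 (c(E) = (2 + E)/2 = (2 + E)*(½) = 1 + E/2)
l(M) = M²
(-37 + l(H(c(P(3)), -2)))*(-147) = (-37 + (-2)²)*(-147) = (-37 + 4)*(-147) = -33*(-147) = 4851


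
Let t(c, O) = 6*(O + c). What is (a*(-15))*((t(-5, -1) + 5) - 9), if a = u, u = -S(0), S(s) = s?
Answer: 0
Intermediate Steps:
t(c, O) = 6*O + 6*c
u = 0 (u = -1*0 = 0)
a = 0
(a*(-15))*((t(-5, -1) + 5) - 9) = (0*(-15))*(((6*(-1) + 6*(-5)) + 5) - 9) = 0*(((-6 - 30) + 5) - 9) = 0*((-36 + 5) - 9) = 0*(-31 - 9) = 0*(-40) = 0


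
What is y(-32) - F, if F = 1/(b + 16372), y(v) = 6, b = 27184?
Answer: 261335/43556 ≈ 6.0000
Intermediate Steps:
F = 1/43556 (F = 1/(27184 + 16372) = 1/43556 ≈ 2.2959e-5)
y(-32) - F = 6 - 1*1/43556 = 6 - 1/43556 = 261335/43556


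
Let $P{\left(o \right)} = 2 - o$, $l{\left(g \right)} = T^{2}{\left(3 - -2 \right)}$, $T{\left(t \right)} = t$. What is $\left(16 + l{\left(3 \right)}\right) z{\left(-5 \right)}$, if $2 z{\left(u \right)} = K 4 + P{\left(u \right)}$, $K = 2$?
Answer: $\frac{615}{2} \approx 307.5$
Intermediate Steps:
$l{\left(g \right)} = 25$ ($l{\left(g \right)} = \left(3 - -2\right)^{2} = \left(3 + 2\right)^{2} = 5^{2} = 25$)
$z{\left(u \right)} = 5 - \frac{u}{2}$ ($z{\left(u \right)} = \frac{2 \cdot 4 - \left(-2 + u\right)}{2} = \frac{8 - \left(-2 + u\right)}{2} = \frac{10 - u}{2} = 5 - \frac{u}{2}$)
$\left(16 + l{\left(3 \right)}\right) z{\left(-5 \right)} = \left(16 + 25\right) \left(5 - - \frac{5}{2}\right) = 41 \left(5 + \frac{5}{2}\right) = 41 \cdot \frac{15}{2} = \frac{615}{2}$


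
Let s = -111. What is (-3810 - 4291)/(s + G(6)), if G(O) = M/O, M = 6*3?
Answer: 8101/108 ≈ 75.009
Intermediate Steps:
M = 18
G(O) = 18/O
(-3810 - 4291)/(s + G(6)) = (-3810 - 4291)/(-111 + 18/6) = -8101/(-111 + 18*(⅙)) = -8101/(-111 + 3) = -8101/(-108) = -8101*(-1/108) = 8101/108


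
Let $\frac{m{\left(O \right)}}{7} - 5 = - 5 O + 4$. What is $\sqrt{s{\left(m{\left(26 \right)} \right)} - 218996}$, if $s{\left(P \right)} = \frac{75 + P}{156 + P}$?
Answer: $\frac{2 i \sqrt{26141473906}}{691} \approx 467.97 i$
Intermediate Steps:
$m{\left(O \right)} = 63 - 35 O$ ($m{\left(O \right)} = 35 + 7 \left(- 5 O + 4\right) = 35 + 7 \left(4 - 5 O\right) = 35 - \left(-28 + 35 O\right) = 63 - 35 O$)
$s{\left(P \right)} = \frac{75 + P}{156 + P}$
$\sqrt{s{\left(m{\left(26 \right)} \right)} - 218996} = \sqrt{\frac{75 + \left(63 - 910\right)}{156 + \left(63 - 910\right)} - 218996} = \sqrt{\frac{75 - 847}{156 - 847} - 218996} = \sqrt{\frac{1}{-691} \left(-772\right) - 218996} = \sqrt{\left(- \frac{1}{691}\right) \left(-772\right) - 218996} = \sqrt{\frac{772}{691} - 218996} = \sqrt{- \frac{151325464}{691}} = \frac{2 i \sqrt{26141473906}}{691}$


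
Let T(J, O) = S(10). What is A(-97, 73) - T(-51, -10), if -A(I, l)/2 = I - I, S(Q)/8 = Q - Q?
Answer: 0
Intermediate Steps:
S(Q) = 0 (S(Q) = 8*(Q - Q) = 8*0 = 0)
A(I, l) = 0 (A(I, l) = -2*(I - I) = -2*0 = 0)
T(J, O) = 0
A(-97, 73) - T(-51, -10) = 0 - 1*0 = 0 + 0 = 0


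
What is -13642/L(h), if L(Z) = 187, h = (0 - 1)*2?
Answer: -13642/187 ≈ -72.952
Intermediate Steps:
h = -2 (h = -1*2 = -2)
-13642/L(h) = -13642/187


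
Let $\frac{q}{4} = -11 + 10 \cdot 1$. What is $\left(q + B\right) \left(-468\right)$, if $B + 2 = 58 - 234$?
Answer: $85176$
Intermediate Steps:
$B = -178$ ($B = -2 + \left(58 - 234\right) = -2 - 176 = -178$)
$q = -4$ ($q = 4 \left(-11 + 10 \cdot 1\right) = 4 \left(-11 + 10\right) = 4 \left(-1\right) = -4$)
$\left(q + B\right) \left(-468\right) = \left(-4 - 178\right) \left(-468\right) = \left(-182\right) \left(-468\right) = 85176$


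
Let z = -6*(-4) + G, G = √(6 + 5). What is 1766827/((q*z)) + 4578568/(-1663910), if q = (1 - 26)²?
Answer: 6893937990068/58756821875 - 1766827*√11/353125 ≈ 100.74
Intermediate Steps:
G = √11 ≈ 3.3166
q = 625 (q = (-25)² = 625)
z = 24 + √11 (z = -6*(-4) + √11 = 24 + √11 ≈ 27.317)
1766827/((q*z)) + 4578568/(-1663910) = 1766827/((625*(24 + √11))) + 4578568/(-1663910) = 1766827/(15000 + 625*√11) + 4578568*(-1/1663910) = 1766827/(15000 + 625*√11) - 2289284/831955 = -2289284/831955 + 1766827/(15000 + 625*√11)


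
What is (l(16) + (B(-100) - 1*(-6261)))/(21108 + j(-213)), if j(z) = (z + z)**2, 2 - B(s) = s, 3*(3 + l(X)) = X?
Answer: 2387/75969 ≈ 0.031421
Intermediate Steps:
l(X) = -3 + X/3
B(s) = 2 - s
j(z) = 4*z**2 (j(z) = (2*z)**2 = 4*z**2)
(l(16) + (B(-100) - 1*(-6261)))/(21108 + j(-213)) = ((-3 + (1/3)*16) + ((2 - 1*(-100)) - 1*(-6261)))/(21108 + 4*(-213)**2) = ((-3 + 16/3) + ((2 + 100) + 6261))/(21108 + 4*45369) = (7/3 + (102 + 6261))/(21108 + 181476) = (7/3 + 6363)/202584 = (19096/3)*(1/202584) = 2387/75969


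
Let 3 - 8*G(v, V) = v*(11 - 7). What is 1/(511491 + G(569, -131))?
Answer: 8/4089655 ≈ 1.9562e-6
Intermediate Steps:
G(v, V) = 3/8 - v/2 (G(v, V) = 3/8 - v*(11 - 7)/8 = 3/8 - v*4/8 = 3/8 - v/2)
1/(511491 + G(569, -131)) = 1/(511491 + (3/8 - ½*569)) = 1/(511491 + (3/8 - 569/2)) = 1/(511491 - 2273/8) = 1/(4089655/8) = 8/4089655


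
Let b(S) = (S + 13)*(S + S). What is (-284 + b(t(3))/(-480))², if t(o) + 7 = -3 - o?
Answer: 80656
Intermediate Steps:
t(o) = -10 - o (t(o) = -7 + (-3 - o) = -10 - o)
b(S) = 2*S*(13 + S) (b(S) = (13 + S)*(2*S) = 2*S*(13 + S))
(-284 + b(t(3))/(-480))² = (-284 + (2*(-10 - 1*3)*(13 + (-10 - 1*3)))/(-480))² = (-284 + (2*(-10 - 3)*(13 + (-10 - 3)))*(-1/480))² = (-284 + (2*(-13)*(13 - 13))*(-1/480))² = (-284 + (2*(-13)*0)*(-1/480))² = (-284 + 0*(-1/480))² = (-284 + 0)² = (-284)² = 80656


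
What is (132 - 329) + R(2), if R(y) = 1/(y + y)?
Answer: -787/4 ≈ -196.75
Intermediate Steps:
R(y) = 1/(2*y)
(132 - 329) + R(2) = (132 - 329) + (1/2)/2 = -197 + (1/2)*(1/2) = -197 + 1/4 = -787/4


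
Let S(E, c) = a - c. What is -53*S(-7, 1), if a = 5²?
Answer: -1272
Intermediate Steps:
a = 25
S(E, c) = 25 - c
-53*S(-7, 1) = -53*(25 - 1*1) = -53*(25 - 1) = -53*24 = -1272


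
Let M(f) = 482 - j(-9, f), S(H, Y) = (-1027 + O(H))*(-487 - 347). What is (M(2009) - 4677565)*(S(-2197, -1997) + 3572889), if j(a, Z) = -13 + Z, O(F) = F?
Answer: -29299012369695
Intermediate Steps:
S(H, Y) = 856518 - 834*H (S(H, Y) = (-1027 + H)*(-487 - 347) = (-1027 + H)*(-834) = 856518 - 834*H)
M(f) = 495 - f (M(f) = 482 - (-13 + f) = 482 + (13 - f) = 495 - f)
(M(2009) - 4677565)*(S(-2197, -1997) + 3572889) = ((495 - 1*2009) - 4677565)*((856518 - 834*(-2197)) + 3572889) = ((495 - 2009) - 4677565)*((856518 + 1832298) + 3572889) = (-1514 - 4677565)*(2688816 + 3572889) = -4679079*6261705 = -29299012369695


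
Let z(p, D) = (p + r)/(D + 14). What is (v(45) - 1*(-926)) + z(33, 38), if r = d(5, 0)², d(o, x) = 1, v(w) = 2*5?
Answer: 24353/26 ≈ 936.65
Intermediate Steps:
v(w) = 10
r = 1 (r = 1² = 1)
z(p, D) = (1 + p)/(14 + D) (z(p, D) = (p + 1)/(D + 14) = (1 + p)/(14 + D))
(v(45) - 1*(-926)) + z(33, 38) = (10 - 1*(-926)) + (1 + 33)/(14 + 38) = (10 + 926) + 34/52 = 936 + (1/52)*34 = 936 + 17/26 = 24353/26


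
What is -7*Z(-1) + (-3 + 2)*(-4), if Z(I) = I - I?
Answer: 4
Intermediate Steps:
Z(I) = 0
-7*Z(-1) + (-3 + 2)*(-4) = -7*0 + (-3 + 2)*(-4) = 0 - 1*(-4) = 0 + 4 = 4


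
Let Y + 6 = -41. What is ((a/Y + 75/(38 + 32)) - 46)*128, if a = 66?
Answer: -1951168/329 ≈ -5930.6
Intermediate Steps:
Y = -47 (Y = -6 - 41 = -47)
((a/Y + 75/(38 + 32)) - 46)*128 = ((66/(-47) + 75/(38 + 32)) - 46)*128 = ((66*(-1/47) + 75/70) - 46)*128 = ((-66/47 + 75*(1/70)) - 46)*128 = ((-66/47 + 15/14) - 46)*128 = (-219/658 - 46)*128 = -30487/658*128 = -1951168/329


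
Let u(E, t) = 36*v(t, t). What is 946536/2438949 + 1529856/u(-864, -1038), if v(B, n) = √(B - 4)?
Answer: 315512/812983 - 21248*I*√1042/521 ≈ 0.38809 - 1316.5*I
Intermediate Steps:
v(B, n) = √(-4 + B)
u(E, t) = 36*√(-4 + t)
946536/2438949 + 1529856/u(-864, -1038) = 946536/2438949 + 1529856/((36*√(-4 - 1038))) = 946536*(1/2438949) + 1529856/((36*√(-1042))) = 315512/812983 + 1529856/((36*(I*√1042))) = 315512/812983 + 1529856/((36*I*√1042)) = 315512/812983 + 1529856*(-I*√1042/37512) = 315512/812983 - 21248*I*√1042/521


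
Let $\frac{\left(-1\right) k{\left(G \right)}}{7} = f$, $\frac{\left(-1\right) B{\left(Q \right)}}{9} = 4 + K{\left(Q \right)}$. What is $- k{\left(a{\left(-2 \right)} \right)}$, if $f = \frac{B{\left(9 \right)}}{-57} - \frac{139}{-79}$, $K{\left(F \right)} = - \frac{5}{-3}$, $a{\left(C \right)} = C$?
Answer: $\frac{27888}{1501} \approx 18.58$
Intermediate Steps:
$K{\left(F \right)} = \frac{5}{3}$ ($K{\left(F \right)} = \left(-5\right) \left(- \frac{1}{3}\right) = \frac{5}{3}$)
$B{\left(Q \right)} = -51$ ($B{\left(Q \right)} = - 9 \left(4 + \frac{5}{3}\right) = \left(-9\right) \frac{17}{3} = -51$)
$f = \frac{3984}{1501}$ ($f = - \frac{51}{-57} - \frac{139}{-79} = \left(-51\right) \left(- \frac{1}{57}\right) - - \frac{139}{79} = \frac{17}{19} + \frac{139}{79} = \frac{3984}{1501} \approx 2.6542$)
$k{\left(G \right)} = - \frac{27888}{1501}$ ($k{\left(G \right)} = \left(-7\right) \frac{3984}{1501} = - \frac{27888}{1501}$)
$- k{\left(a{\left(-2 \right)} \right)} = \left(-1\right) \left(- \frac{27888}{1501}\right) = \frac{27888}{1501}$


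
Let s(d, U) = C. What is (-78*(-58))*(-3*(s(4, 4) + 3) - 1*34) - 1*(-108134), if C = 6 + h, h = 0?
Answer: -167830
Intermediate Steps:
C = 6 (C = 6 + 0 = 6)
s(d, U) = 6
(-78*(-58))*(-3*(s(4, 4) + 3) - 1*34) - 1*(-108134) = (-78*(-58))*(-3*(6 + 3) - 1*34) - 1*(-108134) = 4524*(-3*9 - 34) + 108134 = 4524*(-27 - 34) + 108134 = 4524*(-61) + 108134 = -275964 + 108134 = -167830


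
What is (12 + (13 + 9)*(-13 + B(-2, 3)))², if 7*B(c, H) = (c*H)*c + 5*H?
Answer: 1752976/49 ≈ 35775.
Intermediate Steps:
B(c, H) = 5*H/7 + H*c²/7 (B(c, H) = ((c*H)*c + 5*H)/7 = ((H*c)*c + 5*H)/7 = (H*c² + 5*H)/7 = (5*H + H*c²)/7 = 5*H/7 + H*c²/7)
(12 + (13 + 9)*(-13 + B(-2, 3)))² = (12 + (13 + 9)*(-13 + (⅐)*3*(5 + (-2)²)))² = (12 + 22*(-13 + (⅐)*3*(5 + 4)))² = (12 + 22*(-13 + (⅐)*3*9))² = (12 + 22*(-13 + 27/7))² = (12 + 22*(-64/7))² = (12 - 1408/7)² = (-1324/7)² = 1752976/49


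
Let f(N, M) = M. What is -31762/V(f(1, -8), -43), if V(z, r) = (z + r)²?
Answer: -31762/2601 ≈ -12.211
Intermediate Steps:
V(z, r) = (r + z)²
-31762/V(f(1, -8), -43) = -31762/(-43 - 8)² = -31762/((-51)²) = -31762/2601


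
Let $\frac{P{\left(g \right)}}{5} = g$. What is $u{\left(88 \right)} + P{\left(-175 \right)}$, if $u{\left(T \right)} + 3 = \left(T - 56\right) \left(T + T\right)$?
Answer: $4754$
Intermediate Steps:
$P{\left(g \right)} = 5 g$
$u{\left(T \right)} = -3 + 2 T \left(-56 + T\right)$ ($u{\left(T \right)} = -3 + \left(T - 56\right) \left(T + T\right) = -3 + \left(-56 + T\right) 2 T = -3 + 2 T \left(-56 + T\right)$)
$u{\left(88 \right)} + P{\left(-175 \right)} = \left(-3 - 9856 + 2 \cdot 88^{2}\right) + 5 \left(-175\right) = \left(-3 - 9856 + 2 \cdot 7744\right) - 875 = \left(-3 - 9856 + 15488\right) - 875 = 5629 - 875 = 4754$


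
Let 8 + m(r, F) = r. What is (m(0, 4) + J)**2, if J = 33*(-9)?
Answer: 93025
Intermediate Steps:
J = -297
m(r, F) = -8 + r
(m(0, 4) + J)**2 = ((-8 + 0) - 297)**2 = (-8 - 297)**2 = (-305)**2 = 93025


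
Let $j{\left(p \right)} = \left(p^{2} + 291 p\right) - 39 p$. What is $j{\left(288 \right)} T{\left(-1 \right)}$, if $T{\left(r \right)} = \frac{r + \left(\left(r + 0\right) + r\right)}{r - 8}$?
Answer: $51840$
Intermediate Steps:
$T{\left(r \right)} = \frac{3 r}{-8 + r}$ ($T{\left(r \right)} = \frac{r + \left(r + r\right)}{-8 + r} = \frac{r + 2 r}{-8 + r} = \frac{3 r}{-8 + r}$)
$j{\left(p \right)} = p^{2} + 252 p$
$j{\left(288 \right)} T{\left(-1 \right)} = 288 \left(252 + 288\right) 3 \left(-1\right) \frac{1}{-8 - 1} = 288 \cdot 540 \cdot 3 \left(-1\right) \frac{1}{-9} = 155520 \cdot 3 \left(-1\right) \left(- \frac{1}{9}\right) = 155520 \cdot \frac{1}{3} = 51840$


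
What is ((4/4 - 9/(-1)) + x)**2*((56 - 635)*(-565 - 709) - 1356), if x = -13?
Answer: 6626610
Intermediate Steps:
((4/4 - 9/(-1)) + x)**2*((56 - 635)*(-565 - 709) - 1356) = ((4/4 - 9/(-1)) - 13)**2*((56 - 635)*(-565 - 709) - 1356) = ((4*(1/4) - 9*(-1)) - 13)**2*(-579*(-1274) - 1356) = ((1 + 9) - 13)**2*(737646 - 1356) = (10 - 13)**2*736290 = (-3)**2*736290 = 9*736290 = 6626610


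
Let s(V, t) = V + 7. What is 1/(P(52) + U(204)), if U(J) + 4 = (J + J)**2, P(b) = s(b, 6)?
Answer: 1/166519 ≈ 6.0053e-6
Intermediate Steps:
s(V, t) = 7 + V
P(b) = 7 + b
U(J) = -4 + 4*J**2 (U(J) = -4 + (J + J)**2 = -4 + (2*J)**2 = -4 + 4*J**2)
1/(P(52) + U(204)) = 1/((7 + 52) + (-4 + 4*204**2)) = 1/(59 + (-4 + 4*41616)) = 1/(59 + (-4 + 166464)) = 1/(59 + 166460) = 1/166519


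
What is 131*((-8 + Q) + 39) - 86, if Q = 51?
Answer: 10656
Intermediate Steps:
131*((-8 + Q) + 39) - 86 = 131*((-8 + 51) + 39) - 86 = 131*(43 + 39) - 86 = 131*82 - 86 = 10742 - 86 = 10656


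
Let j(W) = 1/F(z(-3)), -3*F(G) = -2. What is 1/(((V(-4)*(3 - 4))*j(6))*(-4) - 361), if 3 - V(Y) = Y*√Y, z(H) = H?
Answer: -343/119953 - 48*I/119953 ≈ -0.0028595 - 0.00040016*I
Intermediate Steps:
F(G) = ⅔ (F(G) = -⅓*(-2) = ⅔)
V(Y) = 3 - Y^(3/2) (V(Y) = 3 - Y*√Y = 3 - Y^(3/2))
j(W) = 3/2 (j(W) = 1/(⅔) = 3/2)
1/(((V(-4)*(3 - 4))*j(6))*(-4) - 361) = 1/((((3 - (-4)^(3/2))*(3 - 4))*(3/2))*(-4) - 361) = 1/((((3 - (-8)*I)*(-1))*(3/2))*(-4) - 361) = 1/((((3 + 8*I)*(-1))*(3/2))*(-4) - 361) = 1/(((-3 - 8*I)*(3/2))*(-4) - 361) = 1/((-9/2 - 12*I)*(-4) - 361) = 1/((18 + 48*I) - 361) = 1/(-343 + 48*I) = (-343 - 48*I)/119953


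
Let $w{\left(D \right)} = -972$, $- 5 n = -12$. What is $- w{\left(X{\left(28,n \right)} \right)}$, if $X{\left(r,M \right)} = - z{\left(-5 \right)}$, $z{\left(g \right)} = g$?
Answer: $972$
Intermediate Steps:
$n = \frac{12}{5}$ ($n = \left(- \frac{1}{5}\right) \left(-12\right) = \frac{12}{5} \approx 2.4$)
$X{\left(r,M \right)} = 5$ ($X{\left(r,M \right)} = \left(-1\right) \left(-5\right) = 5$)
$- w{\left(X{\left(28,n \right)} \right)} = \left(-1\right) \left(-972\right) = 972$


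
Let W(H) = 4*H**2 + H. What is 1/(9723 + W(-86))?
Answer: 1/39221 ≈ 2.5497e-5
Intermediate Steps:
W(H) = H + 4*H**2
1/(9723 + W(-86)) = 1/(9723 - 86*(1 + 4*(-86))) = 1/(9723 - 86*(1 - 344)) = 1/(9723 - 86*(-343)) = 1/(9723 + 29498) = 1/39221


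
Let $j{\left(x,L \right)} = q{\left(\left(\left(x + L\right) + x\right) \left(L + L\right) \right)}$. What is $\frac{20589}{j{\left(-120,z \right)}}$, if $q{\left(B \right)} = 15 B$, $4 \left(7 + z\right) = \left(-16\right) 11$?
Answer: $\frac{6863}{148410} \approx 0.046243$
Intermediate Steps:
$z = -51$ ($z = -7 + \frac{\left(-16\right) 11}{4} = -7 + \frac{1}{4} \left(-176\right) = -7 - 44 = -51$)
$j{\left(x,L \right)} = 30 L \left(L + 2 x\right)$ ($j{\left(x,L \right)} = 15 \left(\left(x + L\right) + x\right) \left(L + L\right) = 15 \left(\left(L + x\right) + x\right) 2 L = 15 \left(L + 2 x\right) 2 L = 15 \cdot 2 L \left(L + 2 x\right) = 30 L \left(L + 2 x\right)$)
$\frac{20589}{j{\left(-120,z \right)}} = \frac{20589}{30 \left(-51\right) \left(-51 + 2 \left(-120\right)\right)} = \frac{20589}{30 \left(-51\right) \left(-51 - 240\right)} = \frac{20589}{30 \left(-51\right) \left(-291\right)} = \frac{20589}{445230} = 20589 \cdot \frac{1}{445230} = \frac{6863}{148410}$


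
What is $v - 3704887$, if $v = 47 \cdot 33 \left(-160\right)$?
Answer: $-3953047$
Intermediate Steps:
$v = -248160$ ($v = 1551 \left(-160\right) = -248160$)
$v - 3704887 = -248160 - 3704887 = -3953047$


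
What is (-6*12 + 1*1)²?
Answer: 5041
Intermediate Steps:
(-6*12 + 1*1)² = (-72 + 1)² = (-71)² = 5041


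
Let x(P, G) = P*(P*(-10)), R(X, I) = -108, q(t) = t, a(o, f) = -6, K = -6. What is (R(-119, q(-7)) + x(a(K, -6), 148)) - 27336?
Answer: -27804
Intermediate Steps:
x(P, G) = -10*P**2 (x(P, G) = P*(-10*P) = -10*P**2)
(R(-119, q(-7)) + x(a(K, -6), 148)) - 27336 = (-108 - 10*(-6)**2) - 27336 = (-108 - 10*36) - 27336 = (-108 - 360) - 27336 = -468 - 27336 = -27804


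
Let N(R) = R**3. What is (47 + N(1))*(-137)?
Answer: -6576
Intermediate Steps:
(47 + N(1))*(-137) = (47 + 1**3)*(-137) = (47 + 1)*(-137) = 48*(-137) = -6576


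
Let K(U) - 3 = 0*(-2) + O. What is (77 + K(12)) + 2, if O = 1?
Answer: 83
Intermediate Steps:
K(U) = 4 (K(U) = 3 + (0*(-2) + 1) = 3 + (0 + 1) = 3 + 1 = 4)
(77 + K(12)) + 2 = (77 + 4) + 2 = 81 + 2 = 83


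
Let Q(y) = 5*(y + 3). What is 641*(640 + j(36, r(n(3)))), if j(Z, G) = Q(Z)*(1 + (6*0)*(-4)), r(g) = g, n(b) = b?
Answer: 535235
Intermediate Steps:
Q(y) = 15 + 5*y (Q(y) = 5*(3 + y) = 15 + 5*y)
j(Z, G) = 15 + 5*Z (j(Z, G) = (15 + 5*Z)*(1 + (6*0)*(-4)) = (15 + 5*Z)*(1 + 0*(-4)) = (15 + 5*Z)*(1 + 0) = (15 + 5*Z)*1 = 15 + 5*Z)
641*(640 + j(36, r(n(3)))) = 641*(640 + (15 + 5*36)) = 641*(640 + (15 + 180)) = 641*(640 + 195) = 641*835 = 535235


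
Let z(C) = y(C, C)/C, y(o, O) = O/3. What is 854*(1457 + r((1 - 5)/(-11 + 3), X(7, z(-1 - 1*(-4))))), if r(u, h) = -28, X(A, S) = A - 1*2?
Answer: 1220366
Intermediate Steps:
y(o, O) = O/3 (y(o, O) = O*(⅓) = O/3)
z(C) = ⅓ (z(C) = (C/3)/C = ⅓)
X(A, S) = -2 + A (X(A, S) = A - 2 = -2 + A)
854*(1457 + r((1 - 5)/(-11 + 3), X(7, z(-1 - 1*(-4))))) = 854*(1457 - 28) = 854*1429 = 1220366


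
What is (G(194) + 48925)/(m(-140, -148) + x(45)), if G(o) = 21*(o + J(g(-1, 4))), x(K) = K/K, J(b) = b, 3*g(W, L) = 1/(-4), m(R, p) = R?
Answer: -211989/556 ≈ -381.28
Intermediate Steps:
g(W, L) = -1/12 (g(W, L) = (1/3)/(-4) = (1/3)*(-1/4) = -1/12)
x(K) = 1
G(o) = -7/4 + 21*o (G(o) = 21*(o - 1/12) = 21*(-1/12 + o) = -7/4 + 21*o)
(G(194) + 48925)/(m(-140, -148) + x(45)) = ((-7/4 + 21*194) + 48925)/(-140 + 1) = ((-7/4 + 4074) + 48925)/(-139) = (16289/4 + 48925)*(-1/139) = (211989/4)*(-1/139) = -211989/556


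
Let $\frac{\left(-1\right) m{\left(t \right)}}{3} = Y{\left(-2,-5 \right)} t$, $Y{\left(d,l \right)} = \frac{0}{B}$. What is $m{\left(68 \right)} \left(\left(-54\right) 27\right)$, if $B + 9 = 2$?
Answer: $0$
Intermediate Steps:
$B = -7$ ($B = -9 + 2 = -7$)
$Y{\left(d,l \right)} = 0$ ($Y{\left(d,l \right)} = \frac{0}{-7} = 0 \left(- \frac{1}{7}\right) = 0$)
$m{\left(t \right)} = 0$ ($m{\left(t \right)} = - 3 \cdot 0 t = \left(-3\right) 0 = 0$)
$m{\left(68 \right)} \left(\left(-54\right) 27\right) = 0 \left(\left(-54\right) 27\right) = 0 \left(-1458\right) = 0$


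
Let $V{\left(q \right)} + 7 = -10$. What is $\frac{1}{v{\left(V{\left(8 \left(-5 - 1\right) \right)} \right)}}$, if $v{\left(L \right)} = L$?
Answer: $- \frac{1}{17} \approx -0.058824$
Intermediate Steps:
$V{\left(q \right)} = -17$ ($V{\left(q \right)} = -7 - 10 = -17$)
$\frac{1}{v{\left(V{\left(8 \left(-5 - 1\right) \right)} \right)}} = \frac{1}{-17} = - \frac{1}{17}$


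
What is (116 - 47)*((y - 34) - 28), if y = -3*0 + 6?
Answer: -3864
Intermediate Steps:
y = 6 (y = 0 + 6 = 6)
(116 - 47)*((y - 34) - 28) = (116 - 47)*((6 - 34) - 28) = 69*(-28 - 28) = 69*(-56) = -3864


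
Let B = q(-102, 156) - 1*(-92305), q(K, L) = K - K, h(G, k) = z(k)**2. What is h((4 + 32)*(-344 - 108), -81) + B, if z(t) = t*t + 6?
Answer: 43217794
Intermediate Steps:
z(t) = 6 + t**2 (z(t) = t**2 + 6 = 6 + t**2)
h(G, k) = (6 + k**2)**2
q(K, L) = 0
B = 92305 (B = 0 - 1*(-92305) = 0 + 92305 = 92305)
h((4 + 32)*(-344 - 108), -81) + B = (6 + (-81)**2)**2 + 92305 = (6 + 6561)**2 + 92305 = 6567**2 + 92305 = 43125489 + 92305 = 43217794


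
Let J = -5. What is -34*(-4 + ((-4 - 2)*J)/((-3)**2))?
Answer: 68/3 ≈ 22.667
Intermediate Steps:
-34*(-4 + ((-4 - 2)*J)/((-3)**2)) = -34*(-4 + ((-4 - 2)*(-5))/((-3)**2)) = -34*(-4 - 6*(-5)/9) = -34*(-4 + 30*(1/9)) = -34*(-4 + 10/3) = -34*(-2/3) = 68/3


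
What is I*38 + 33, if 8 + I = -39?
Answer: -1753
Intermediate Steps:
I = -47 (I = -8 - 39 = -47)
I*38 + 33 = -47*38 + 33 = -1786 + 33 = -1753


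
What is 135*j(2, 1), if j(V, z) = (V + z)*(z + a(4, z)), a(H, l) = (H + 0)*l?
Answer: 2025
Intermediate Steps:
a(H, l) = H*l
j(V, z) = 5*z*(V + z) (j(V, z) = (V + z)*(z + 4*z) = (V + z)*(5*z) = 5*z*(V + z))
135*j(2, 1) = 135*(5*1*(2 + 1)) = 135*(5*1*3) = 135*15 = 2025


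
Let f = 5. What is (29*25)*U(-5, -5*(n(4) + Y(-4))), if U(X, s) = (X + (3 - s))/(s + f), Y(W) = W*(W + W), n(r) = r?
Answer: -5162/7 ≈ -737.43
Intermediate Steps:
Y(W) = 2*W**2 (Y(W) = W*(2*W) = 2*W**2)
U(X, s) = (3 + X - s)/(5 + s) (U(X, s) = (X + (3 - s))/(s + 5) = (3 + X - s)/(5 + s))
(29*25)*U(-5, -5*(n(4) + Y(-4))) = (29*25)*((3 - 5 - (-5)*(4 + 2*(-4)**2))/(5 - 5*(4 + 2*(-4)**2))) = 725*((3 - 5 - (-5)*(4 + 2*16))/(5 - 5*(4 + 2*16))) = 725*((3 - 5 - (-5)*(4 + 32))/(5 - 5*(4 + 32))) = 725*((3 - 5 - (-5)*36)/(5 - 5*36)) = 725*((3 - 5 - 1*(-180))/(5 - 180)) = 725*((3 - 5 + 180)/(-175)) = 725*(-1/175*178) = 725*(-178/175) = -5162/7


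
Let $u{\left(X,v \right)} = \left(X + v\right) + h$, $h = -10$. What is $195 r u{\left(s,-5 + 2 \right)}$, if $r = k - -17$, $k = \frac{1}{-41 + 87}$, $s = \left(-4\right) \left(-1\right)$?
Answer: $- \frac{1374165}{46} \approx -29873.0$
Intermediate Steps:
$s = 4$
$k = \frac{1}{46} \approx 0.021739$
$u{\left(X,v \right)} = -10 + X + v$ ($u{\left(X,v \right)} = \left(X + v\right) - 10 = -10 + X + v$)
$r = \frac{783}{46}$ ($r = \frac{1}{46} - -17 = \frac{1}{46} + 17 = \frac{783}{46} \approx 17.022$)
$195 r u{\left(s,-5 + 2 \right)} = 195 \cdot \frac{783}{46} \left(-10 + 4 + \left(-5 + 2\right)\right) = \frac{152685 \left(-10 + 4 - 3\right)}{46} = \frac{152685}{46} \left(-9\right) = - \frac{1374165}{46}$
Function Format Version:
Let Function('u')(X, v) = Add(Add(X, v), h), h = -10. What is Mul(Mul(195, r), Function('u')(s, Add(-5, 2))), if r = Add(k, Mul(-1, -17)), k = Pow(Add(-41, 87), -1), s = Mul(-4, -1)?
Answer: Rational(-1374165, 46) ≈ -29873.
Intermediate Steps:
s = 4
k = Rational(1, 46) (k = Pow(46, -1) = Rational(1, 46) ≈ 0.021739)
Function('u')(X, v) = Add(-10, X, v) (Function('u')(X, v) = Add(Add(X, v), -10) = Add(-10, X, v))
r = Rational(783, 46) (r = Add(Rational(1, 46), Mul(-1, -17)) = Add(Rational(1, 46), 17) = Rational(783, 46) ≈ 17.022)
Mul(Mul(195, r), Function('u')(s, Add(-5, 2))) = Mul(Mul(195, Rational(783, 46)), Add(-10, 4, Add(-5, 2))) = Mul(Rational(152685, 46), Add(-10, 4, -3)) = Mul(Rational(152685, 46), -9) = Rational(-1374165, 46)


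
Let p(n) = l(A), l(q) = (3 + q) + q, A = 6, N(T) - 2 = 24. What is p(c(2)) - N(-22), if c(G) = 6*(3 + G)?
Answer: -11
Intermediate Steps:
N(T) = 26 (N(T) = 2 + 24 = 26)
c(G) = 18 + 6*G
l(q) = 3 + 2*q
p(n) = 15 (p(n) = 3 + 2*6 = 3 + 12 = 15)
p(c(2)) - N(-22) = 15 - 1*26 = 15 - 26 = -11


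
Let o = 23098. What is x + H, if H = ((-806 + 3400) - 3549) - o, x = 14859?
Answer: -9194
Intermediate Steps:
H = -24053 (H = ((-806 + 3400) - 3549) - 1*23098 = (2594 - 3549) - 23098 = -955 - 23098 = -24053)
x + H = 14859 - 24053 = -9194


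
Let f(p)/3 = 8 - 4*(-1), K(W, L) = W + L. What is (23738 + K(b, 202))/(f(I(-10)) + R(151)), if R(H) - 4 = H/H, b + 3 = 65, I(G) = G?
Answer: 24002/41 ≈ 585.42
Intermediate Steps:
b = 62 (b = -3 + 65 = 62)
R(H) = 5 (R(H) = 4 + H/H = 4 + 1 = 5)
K(W, L) = L + W
f(p) = 36 (f(p) = 3*(8 - 4*(-1)) = 3*(8 + 4) = 3*12 = 36)
(23738 + K(b, 202))/(f(I(-10)) + R(151)) = (23738 + (202 + 62))/(36 + 5) = (23738 + 264)/41 = 24002*(1/41) = 24002/41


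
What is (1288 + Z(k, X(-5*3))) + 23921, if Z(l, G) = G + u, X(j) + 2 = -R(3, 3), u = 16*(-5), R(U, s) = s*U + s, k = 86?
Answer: 25115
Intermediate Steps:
R(U, s) = s + U*s (R(U, s) = U*s + s = s + U*s)
u = -80
X(j) = -14 (X(j) = -2 - 3*(1 + 3) = -2 - 3*4 = -2 - 1*12 = -2 - 12 = -14)
Z(l, G) = -80 + G (Z(l, G) = G - 80 = -80 + G)
(1288 + Z(k, X(-5*3))) + 23921 = (1288 + (-80 - 14)) + 23921 = (1288 - 94) + 23921 = 1194 + 23921 = 25115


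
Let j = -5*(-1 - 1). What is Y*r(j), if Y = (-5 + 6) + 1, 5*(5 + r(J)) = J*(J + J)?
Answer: 70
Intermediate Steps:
j = 10 (j = -5*(-2) = 10)
r(J) = -5 + 2*J²/5 (r(J) = -5 + (J*(J + J))/5 = -5 + (J*(2*J))/5 = -5 + (2*J²)/5 = -5 + 2*J²/5)
Y = 2 (Y = 1 + 1 = 2)
Y*r(j) = 2*(-5 + (⅖)*10²) = 2*(-5 + (⅖)*100) = 2*(-5 + 40) = 2*35 = 70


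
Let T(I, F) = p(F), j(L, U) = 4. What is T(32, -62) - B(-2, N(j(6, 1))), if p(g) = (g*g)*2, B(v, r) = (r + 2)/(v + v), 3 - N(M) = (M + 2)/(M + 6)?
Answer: 76891/10 ≈ 7689.1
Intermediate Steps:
N(M) = 3 - (2 + M)/(6 + M) (N(M) = 3 - (M + 2)/(M + 6) = 3 - (2 + M)/(6 + M))
B(v, r) = (2 + r)/(2*v) (B(v, r) = (2 + r)/((2*v)) = (2 + r)*(1/(2*v)) = (2 + r)/(2*v))
p(g) = 2*g**2 (p(g) = g**2*2 = 2*g**2)
T(I, F) = 2*F**2
T(32, -62) - B(-2, N(j(6, 1))) = 2*(-62)**2 - (2 + 2*(8 + 4)/(6 + 4))/(2*(-2)) = 2*3844 - (-1)*(2 + 2*12/10)/(2*2) = 7688 - (-1)*(2 + 2*(1/10)*12)/(2*2) = 7688 - (-1)*(2 + 12/5)/(2*2) = 7688 - (-1)*22/(2*2*5) = 7688 - 1*(-11/10) = 7688 + 11/10 = 76891/10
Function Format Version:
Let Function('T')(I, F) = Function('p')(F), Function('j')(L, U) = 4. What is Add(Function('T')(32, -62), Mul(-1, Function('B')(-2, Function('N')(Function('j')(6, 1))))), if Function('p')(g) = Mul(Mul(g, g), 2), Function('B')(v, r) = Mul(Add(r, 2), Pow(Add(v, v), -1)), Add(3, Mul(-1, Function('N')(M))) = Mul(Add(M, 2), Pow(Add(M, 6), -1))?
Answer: Rational(76891, 10) ≈ 7689.1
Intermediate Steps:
Function('N')(M) = Add(3, Mul(-1, Pow(Add(6, M), -1), Add(2, M))) (Function('N')(M) = Add(3, Mul(-1, Mul(Add(M, 2), Pow(Add(M, 6), -1)))) = Add(3, Mul(-1, Mul(Add(2, M), Pow(Add(6, M), -1)))) = Add(3, Mul(-1, Mul(Pow(Add(6, M), -1), Add(2, M)))) = Add(3, Mul(-1, Pow(Add(6, M), -1), Add(2, M))))
Function('B')(v, r) = Mul(Rational(1, 2), Pow(v, -1), Add(2, r)) (Function('B')(v, r) = Mul(Add(2, r), Pow(Mul(2, v), -1)) = Mul(Add(2, r), Mul(Rational(1, 2), Pow(v, -1))) = Mul(Rational(1, 2), Pow(v, -1), Add(2, r)))
Function('p')(g) = Mul(2, Pow(g, 2)) (Function('p')(g) = Mul(Pow(g, 2), 2) = Mul(2, Pow(g, 2)))
Function('T')(I, F) = Mul(2, Pow(F, 2))
Add(Function('T')(32, -62), Mul(-1, Function('B')(-2, Function('N')(Function('j')(6, 1))))) = Add(Mul(2, Pow(-62, 2)), Mul(-1, Mul(Rational(1, 2), Pow(-2, -1), Add(2, Mul(2, Pow(Add(6, 4), -1), Add(8, 4)))))) = Add(Mul(2, 3844), Mul(-1, Mul(Rational(1, 2), Rational(-1, 2), Add(2, Mul(2, Pow(10, -1), 12))))) = Add(7688, Mul(-1, Mul(Rational(1, 2), Rational(-1, 2), Add(2, Mul(2, Rational(1, 10), 12))))) = Add(7688, Mul(-1, Mul(Rational(1, 2), Rational(-1, 2), Add(2, Rational(12, 5))))) = Add(7688, Mul(-1, Mul(Rational(1, 2), Rational(-1, 2), Rational(22, 5)))) = Add(7688, Mul(-1, Rational(-11, 10))) = Add(7688, Rational(11, 10)) = Rational(76891, 10)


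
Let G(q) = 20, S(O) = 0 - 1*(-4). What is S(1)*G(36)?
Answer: 80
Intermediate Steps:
S(O) = 4 (S(O) = 0 + 4 = 4)
S(1)*G(36) = 4*20 = 80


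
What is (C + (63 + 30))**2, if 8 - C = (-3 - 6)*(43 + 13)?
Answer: 366025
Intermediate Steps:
C = 512 (C = 8 - (-3 - 6)*(43 + 13) = 8 - (-9)*56 = 8 - 1*(-504) = 8 + 504 = 512)
(C + (63 + 30))**2 = (512 + (63 + 30))**2 = (512 + 93)**2 = 605**2 = 366025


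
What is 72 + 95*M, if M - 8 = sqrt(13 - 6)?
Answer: 832 + 95*sqrt(7) ≈ 1083.3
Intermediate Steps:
M = 8 + sqrt(7) (M = 8 + sqrt(13 - 6) = 8 + sqrt(7) ≈ 10.646)
72 + 95*M = 72 + 95*(8 + sqrt(7)) = 72 + (760 + 95*sqrt(7)) = 832 + 95*sqrt(7)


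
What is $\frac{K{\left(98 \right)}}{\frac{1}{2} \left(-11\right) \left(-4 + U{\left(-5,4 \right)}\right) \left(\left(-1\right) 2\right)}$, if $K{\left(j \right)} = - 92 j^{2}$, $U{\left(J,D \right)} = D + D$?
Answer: $- \frac{220892}{11} \approx -20081.0$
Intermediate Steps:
$U{\left(J,D \right)} = 2 D$
$\frac{K{\left(98 \right)}}{\frac{1}{2} \left(-11\right) \left(-4 + U{\left(-5,4 \right)}\right) \left(\left(-1\right) 2\right)} = \frac{\left(-92\right) 98^{2}}{\frac{1}{2} \left(-11\right) \left(-4 + 2 \cdot 4\right) \left(\left(-1\right) 2\right)} = \frac{\left(-92\right) 9604}{\frac{1}{2} \left(-11\right) \left(-4 + 8\right) \left(-2\right)} = - \frac{883568}{\left(- \frac{11}{2}\right) 4 \left(-2\right)} = - \frac{883568}{\left(- \frac{11}{2}\right) \left(-8\right)} = - \frac{883568}{44} = \left(-883568\right) \frac{1}{44} = - \frac{220892}{11}$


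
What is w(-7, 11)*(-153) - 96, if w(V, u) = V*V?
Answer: -7593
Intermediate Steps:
w(V, u) = V²
w(-7, 11)*(-153) - 96 = (-7)²*(-153) - 96 = 49*(-153) - 96 = -7497 - 96 = -7593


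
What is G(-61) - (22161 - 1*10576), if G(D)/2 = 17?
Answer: -11551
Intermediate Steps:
G(D) = 34 (G(D) = 2*17 = 34)
G(-61) - (22161 - 1*10576) = 34 - (22161 - 1*10576) = 34 - (22161 - 10576) = 34 - 1*11585 = 34 - 11585 = -11551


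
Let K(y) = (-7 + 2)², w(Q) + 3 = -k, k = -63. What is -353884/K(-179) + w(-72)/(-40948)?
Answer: -3622710883/255925 ≈ -14155.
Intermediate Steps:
w(Q) = 60 (w(Q) = -3 - 1*(-63) = -3 + 63 = 60)
K(y) = 25 (K(y) = (-5)² = 25)
-353884/K(-179) + w(-72)/(-40948) = -353884/25 + 60/(-40948) = -353884*1/25 + 60*(-1/40948) = -353884/25 - 15/10237 = -3622710883/255925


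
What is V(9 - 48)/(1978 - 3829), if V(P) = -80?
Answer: 80/1851 ≈ 0.043220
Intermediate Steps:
V(9 - 48)/(1978 - 3829) = -80/(1978 - 3829) = -80/(-1851) = -80*(-1/1851) = 80/1851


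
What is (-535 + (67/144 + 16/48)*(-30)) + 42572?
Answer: 1008313/24 ≈ 42013.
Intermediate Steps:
(-535 + (67/144 + 16/48)*(-30)) + 42572 = (-535 + (67*(1/144) + 16*(1/48))*(-30)) + 42572 = (-535 + (67/144 + 1/3)*(-30)) + 42572 = (-535 + (115/144)*(-30)) + 42572 = (-535 - 575/24) + 42572 = -13415/24 + 42572 = 1008313/24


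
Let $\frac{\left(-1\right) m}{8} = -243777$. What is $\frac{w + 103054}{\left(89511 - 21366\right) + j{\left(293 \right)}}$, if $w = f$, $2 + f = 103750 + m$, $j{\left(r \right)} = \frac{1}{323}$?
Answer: $\frac{348358407}{11005418} \approx 31.653$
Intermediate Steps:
$m = 1950216$ ($m = \left(-8\right) \left(-243777\right) = 1950216$)
$j{\left(r \right)} = \frac{1}{323}$
$f = 2053964$ ($f = -2 + \left(103750 + 1950216\right) = -2 + 2053966 = 2053964$)
$w = 2053964$
$\frac{w + 103054}{\left(89511 - 21366\right) + j{\left(293 \right)}} = \frac{2053964 + 103054}{\left(89511 - 21366\right) + \frac{1}{323}} = \frac{2157018}{68145 + \frac{1}{323}} = \frac{2157018}{\frac{22010836}{323}} = 2157018 \cdot \frac{323}{22010836} = \frac{348358407}{11005418}$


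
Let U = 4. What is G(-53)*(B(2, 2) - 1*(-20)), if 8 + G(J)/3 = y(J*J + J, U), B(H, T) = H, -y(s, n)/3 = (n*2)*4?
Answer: -6864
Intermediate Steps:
y(s, n) = -24*n (y(s, n) = -3*n*2*4 = -3*2*n*4 = -24*n)
G(J) = -312 (G(J) = -24 + 3*(-24*4) = -24 + 3*(-96) = -24 - 288 = -312)
G(-53)*(B(2, 2) - 1*(-20)) = -312*(2 - 1*(-20)) = -312*(2 + 20) = -312*22 = -6864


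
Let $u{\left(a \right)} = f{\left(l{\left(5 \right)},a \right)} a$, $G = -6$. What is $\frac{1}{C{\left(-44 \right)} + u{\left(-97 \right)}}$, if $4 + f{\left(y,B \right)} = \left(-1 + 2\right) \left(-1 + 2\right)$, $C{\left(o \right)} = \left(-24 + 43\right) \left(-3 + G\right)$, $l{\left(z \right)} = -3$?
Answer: $\frac{1}{120} \approx 0.0083333$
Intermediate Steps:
$C{\left(o \right)} = -171$ ($C{\left(o \right)} = \left(-24 + 43\right) \left(-3 - 6\right) = 19 \left(-9\right) = -171$)
$f{\left(y,B \right)} = -3$ ($f{\left(y,B \right)} = -4 + \left(-1 + 2\right) \left(-1 + 2\right) = -4 + 1 \cdot 1 = -4 + 1 = -3$)
$u{\left(a \right)} = - 3 a$
$\frac{1}{C{\left(-44 \right)} + u{\left(-97 \right)}} = \frac{1}{-171 - -291} = \frac{1}{-171 + 291} = \frac{1}{120}$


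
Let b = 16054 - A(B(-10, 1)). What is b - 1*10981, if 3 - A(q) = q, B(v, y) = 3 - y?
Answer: 5072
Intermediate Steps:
A(q) = 3 - q
b = 16053 (b = 16054 - (3 - (3 - 1*1)) = 16054 - (3 - (3 - 1)) = 16054 - (3 - 1*2) = 16054 - (3 - 2) = 16054 - 1*1 = 16054 - 1 = 16053)
b - 1*10981 = 16053 - 1*10981 = 16053 - 10981 = 5072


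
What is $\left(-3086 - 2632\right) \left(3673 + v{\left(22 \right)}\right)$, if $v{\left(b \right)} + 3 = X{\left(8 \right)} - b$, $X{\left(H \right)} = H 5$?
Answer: $-21087984$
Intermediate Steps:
$X{\left(H \right)} = 5 H$
$v{\left(b \right)} = 37 - b$ ($v{\left(b \right)} = -3 - \left(-40 + b\right) = 37 - b$)
$\left(-3086 - 2632\right) \left(3673 + v{\left(22 \right)}\right) = \left(-3086 - 2632\right) \left(3673 + \left(37 - 22\right)\right) = - 5718 \left(3673 + \left(37 - 22\right)\right) = - 5718 \left(3673 + 15\right) = \left(-5718\right) 3688 = -21087984$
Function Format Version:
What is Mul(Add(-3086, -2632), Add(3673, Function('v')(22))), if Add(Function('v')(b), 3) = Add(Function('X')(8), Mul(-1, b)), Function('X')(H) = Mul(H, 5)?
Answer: -21087984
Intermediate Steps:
Function('X')(H) = Mul(5, H)
Function('v')(b) = Add(37, Mul(-1, b)) (Function('v')(b) = Add(-3, Add(Mul(5, 8), Mul(-1, b))) = Add(-3, Add(40, Mul(-1, b))) = Add(37, Mul(-1, b)))
Mul(Add(-3086, -2632), Add(3673, Function('v')(22))) = Mul(Add(-3086, -2632), Add(3673, Add(37, Mul(-1, 22)))) = Mul(-5718, Add(3673, Add(37, -22))) = Mul(-5718, Add(3673, 15)) = Mul(-5718, 3688) = -21087984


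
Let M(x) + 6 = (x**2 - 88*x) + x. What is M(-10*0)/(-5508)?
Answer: 1/918 ≈ 0.0010893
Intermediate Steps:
M(x) = -6 + x**2 - 87*x (M(x) = -6 + ((x**2 - 88*x) + x) = -6 + (x**2 - 87*x) = -6 + x**2 - 87*x)
M(-10*0)/(-5508) = (-6 + (-10*0)**2 - (-870)*0)/(-5508) = (-6 + 0**2 - 87*0)*(-1/5508) = (-6 + 0 + 0)*(-1/5508) = -6*(-1/5508) = 1/918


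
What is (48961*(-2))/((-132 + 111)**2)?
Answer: -97922/441 ≈ -222.05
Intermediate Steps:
(48961*(-2))/((-132 + 111)**2) = -97922/((-21)**2) = -97922/441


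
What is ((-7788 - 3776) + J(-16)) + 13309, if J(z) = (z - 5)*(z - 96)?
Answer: 4097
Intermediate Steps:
J(z) = (-96 + z)*(-5 + z) (J(z) = (-5 + z)*(-96 + z) = (-96 + z)*(-5 + z))
((-7788 - 3776) + J(-16)) + 13309 = ((-7788 - 3776) + (480 + (-16)² - 101*(-16))) + 13309 = (-11564 + (480 + 256 + 1616)) + 13309 = (-11564 + 2352) + 13309 = -9212 + 13309 = 4097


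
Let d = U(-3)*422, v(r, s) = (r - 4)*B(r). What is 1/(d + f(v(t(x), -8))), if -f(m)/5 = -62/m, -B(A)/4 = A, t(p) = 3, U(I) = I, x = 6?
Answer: -6/7441 ≈ -0.00080634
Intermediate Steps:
B(A) = -4*A
v(r, s) = -4*r*(-4 + r) (v(r, s) = (r - 4)*(-4*r) = (-4 + r)*(-4*r) = -4*r*(-4 + r))
d = -1266 (d = -3*422 = -1266)
f(m) = 310/m (f(m) = -(-310)/m = 310/m)
1/(d + f(v(t(x), -8))) = 1/(-1266 + 310/((4*3*(4 - 1*3)))) = 1/(-1266 + 310/((4*3*(4 - 3)))) = 1/(-1266 + 310/((4*3*1))) = 1/(-1266 + 310/12) = 1/(-1266 + 310*(1/12)) = 1/(-1266 + 155/6) = 1/(-7441/6) = -6/7441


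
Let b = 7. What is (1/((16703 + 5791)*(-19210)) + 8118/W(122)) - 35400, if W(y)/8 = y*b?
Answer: -13062930332426189/369021717960 ≈ -35399.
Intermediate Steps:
W(y) = 56*y (W(y) = 8*(y*7) = 8*(7*y) = 56*y)
(1/((16703 + 5791)*(-19210)) + 8118/W(122)) - 35400 = (1/((16703 + 5791)*(-19210)) + 8118/((56*122))) - 35400 = (-1/19210/22494 + 8118/6832) - 35400 = ((1/22494)*(-1/19210) + 8118*(1/6832)) - 35400 = (-1/432109740 + 4059/3416) - 35400 = 438483357811/369021717960 - 35400 = -13062930332426189/369021717960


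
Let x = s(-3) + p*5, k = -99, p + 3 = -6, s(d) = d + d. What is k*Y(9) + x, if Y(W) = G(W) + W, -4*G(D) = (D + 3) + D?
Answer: -1689/4 ≈ -422.25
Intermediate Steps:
s(d) = 2*d
p = -9 (p = -3 - 6 = -9)
x = -51 (x = 2*(-3) - 9*5 = -6 - 45 = -51)
G(D) = -¾ - D/2 (G(D) = -((D + 3) + D)/4 = -((3 + D) + D)/4 = -(3 + 2*D)/4 = -¾ - D/2)
Y(W) = -¾ + W/2 (Y(W) = (-¾ - W/2) + W = -¾ + W/2)
k*Y(9) + x = -99*(-¾ + (½)*9) - 51 = -99*(-¾ + 9/2) - 51 = -99*15/4 - 51 = -1485/4 - 51 = -1689/4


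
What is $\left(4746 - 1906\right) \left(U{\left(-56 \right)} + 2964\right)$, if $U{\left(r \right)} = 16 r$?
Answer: $5873120$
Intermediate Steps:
$\left(4746 - 1906\right) \left(U{\left(-56 \right)} + 2964\right) = \left(4746 - 1906\right) \left(16 \left(-56\right) + 2964\right) = 2840 \left(-896 + 2964\right) = 2840 \cdot 2068 = 5873120$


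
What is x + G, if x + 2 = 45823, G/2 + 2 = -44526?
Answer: -43235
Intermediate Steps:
G = -89056 (G = -4 + 2*(-44526) = -4 - 89052 = -89056)
x = 45821 (x = -2 + 45823 = 45821)
x + G = 45821 - 89056 = -43235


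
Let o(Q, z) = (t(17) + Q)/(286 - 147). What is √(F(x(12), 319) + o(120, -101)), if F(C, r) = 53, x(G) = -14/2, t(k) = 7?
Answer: √1041666/139 ≈ 7.3426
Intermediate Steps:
x(G) = -7 (x(G) = -14*½ = -7)
o(Q, z) = 7/139 + Q/139 (o(Q, z) = (7 + Q)/(286 - 147) = (7 + Q)/139 = (7 + Q)*(1/139) = 7/139 + Q/139)
√(F(x(12), 319) + o(120, -101)) = √(53 + (7/139 + (1/139)*120)) = √(53 + (7/139 + 120/139)) = √(53 + 127/139) = √(7494/139) = √1041666/139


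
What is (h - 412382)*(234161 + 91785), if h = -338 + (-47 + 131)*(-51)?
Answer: -135920785784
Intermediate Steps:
h = -4622 (h = -338 + 84*(-51) = -338 - 4284 = -4622)
(h - 412382)*(234161 + 91785) = (-4622 - 412382)*(234161 + 91785) = -417004*325946 = -135920785784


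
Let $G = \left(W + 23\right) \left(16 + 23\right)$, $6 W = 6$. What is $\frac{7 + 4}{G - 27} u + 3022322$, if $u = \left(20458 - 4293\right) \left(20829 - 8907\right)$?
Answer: $\frac{1622400376}{303} \approx 5.3545 \cdot 10^{6}$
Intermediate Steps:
$W = 1$ ($W = \frac{1}{6} \cdot 6 = 1$)
$G = 936$ ($G = \left(1 + 23\right) \left(16 + 23\right) = 24 \cdot 39 = 936$)
$u = 192719130$ ($u = 16165 \cdot 11922 = 192719130$)
$\frac{7 + 4}{G - 27} u + 3022322 = \frac{7 + 4}{936 - 27} \cdot 192719130 + 3022322 = \frac{11}{909} \cdot 192719130 + 3022322 = \frac{706636810}{303} + 3022322 = \frac{1622400376}{303}$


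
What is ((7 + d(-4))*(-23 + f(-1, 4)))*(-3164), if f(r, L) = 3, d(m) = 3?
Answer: 632800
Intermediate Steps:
((7 + d(-4))*(-23 + f(-1, 4)))*(-3164) = ((7 + 3)*(-23 + 3))*(-3164) = (10*(-20))*(-3164) = -200*(-3164) = 632800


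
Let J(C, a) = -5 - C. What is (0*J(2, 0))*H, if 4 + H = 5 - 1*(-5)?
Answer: 0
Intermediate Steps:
H = 6 (H = -4 + (5 - 1*(-5)) = -4 + (5 + 5) = -4 + 10 = 6)
(0*J(2, 0))*H = (0*(-5 - 1*2))*6 = (0*(-5 - 2))*6 = (0*(-7))*6 = 0*6 = 0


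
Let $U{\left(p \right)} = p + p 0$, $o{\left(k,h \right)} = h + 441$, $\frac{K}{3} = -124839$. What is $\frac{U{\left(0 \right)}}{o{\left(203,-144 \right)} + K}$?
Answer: $0$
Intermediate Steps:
$K = -374517$ ($K = 3 \left(-124839\right) = -374517$)
$o{\left(k,h \right)} = 441 + h$
$U{\left(p \right)} = p$ ($U{\left(p \right)} = p + 0 = p$)
$\frac{U{\left(0 \right)}}{o{\left(203,-144 \right)} + K} = \frac{0}{\left(441 - 144\right) - 374517} = \frac{0}{297 - 374517} = \frac{0}{-374220} = 0 \left(- \frac{1}{374220}\right) = 0$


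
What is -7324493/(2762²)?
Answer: -7324493/7628644 ≈ -0.96013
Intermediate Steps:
-7324493/(2762²) = -7324493/7628644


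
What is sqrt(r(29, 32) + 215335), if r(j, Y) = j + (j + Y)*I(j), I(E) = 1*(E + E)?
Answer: sqrt(218902) ≈ 467.87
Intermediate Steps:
I(E) = 2*E (I(E) = 1*(2*E) = 2*E)
r(j, Y) = j + 2*j*(Y + j) (r(j, Y) = j + (j + Y)*(2*j) = j + (Y + j)*(2*j) = j + 2*j*(Y + j))
sqrt(r(29, 32) + 215335) = sqrt(29*(1 + 2*32 + 2*29) + 215335) = sqrt(29*(1 + 64 + 58) + 215335) = sqrt(29*123 + 215335) = sqrt(3567 + 215335) = sqrt(218902)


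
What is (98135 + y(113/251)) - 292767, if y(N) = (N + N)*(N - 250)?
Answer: -12276166594/63001 ≈ -1.9486e+5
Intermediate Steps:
y(N) = 2*N*(-250 + N) (y(N) = (2*N)*(-250 + N) = 2*N*(-250 + N))
(98135 + y(113/251)) - 292767 = (98135 + 2*(113/251)*(-250 + 113/251)) - 292767 = (98135 + 2*(113/251)*(-62637/251)) - 292767 = (98135 - 14155962/63001) - 292767 = 6168447173/63001 - 292767 = -12276166594/63001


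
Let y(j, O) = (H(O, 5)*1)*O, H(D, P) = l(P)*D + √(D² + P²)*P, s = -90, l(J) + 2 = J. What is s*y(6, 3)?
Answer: -2430 - 1350*√34 ≈ -10302.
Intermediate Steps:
l(J) = -2 + J
H(D, P) = D*(-2 + P) + P*√(D² + P²) (H(D, P) = (-2 + P)*D + √(D² + P²)*P = D*(-2 + P) + P*√(D² + P²))
y(j, O) = O*(3*O + 5*√(25 + O²)) (y(j, O) = ((O*(-2 + 5) + 5*√(O² + 5²))*1)*O = ((O*3 + 5*√(O² + 25))*1)*O = ((3*O + 5*√(25 + O²))*1)*O = (3*O + 5*√(25 + O²))*O = O*(3*O + 5*√(25 + O²)))
s*y(6, 3) = -270*(3*3 + 5*√(25 + 3²)) = -270*(9 + 5*√(25 + 9)) = -270*(9 + 5*√34) = -90*(27 + 15*√34) = -2430 - 1350*√34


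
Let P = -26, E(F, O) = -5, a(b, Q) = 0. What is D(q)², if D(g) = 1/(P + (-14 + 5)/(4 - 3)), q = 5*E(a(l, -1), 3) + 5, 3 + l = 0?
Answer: 1/1225 ≈ 0.00081633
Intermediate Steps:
l = -3 (l = -3 + 0 = -3)
q = -20 (q = 5*(-5) + 5 = -25 + 5 = -20)
D(g) = -1/35 (D(g) = 1/(-26 + (-14 + 5)/(4 - 3)) = 1/(-26 - 9/1) = 1/(-26 - 9*1) = 1/(-26 - 9) = 1/(-35) = -1/35)
D(q)² = (-1/35)² = 1/1225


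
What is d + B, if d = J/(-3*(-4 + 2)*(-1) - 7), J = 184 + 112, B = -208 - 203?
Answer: -5639/13 ≈ -433.77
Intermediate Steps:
B = -411
J = 296
d = -296/13 (d = 296/(-3*(-4 + 2)*(-1) - 7) = 296/(-(-6)*(-1) - 7) = 296/(-3*2 - 7) = 296/(-6 - 7) = 296/(-13) = 296*(-1/13) = -296/13 ≈ -22.769)
d + B = -296/13 - 411 = -5639/13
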